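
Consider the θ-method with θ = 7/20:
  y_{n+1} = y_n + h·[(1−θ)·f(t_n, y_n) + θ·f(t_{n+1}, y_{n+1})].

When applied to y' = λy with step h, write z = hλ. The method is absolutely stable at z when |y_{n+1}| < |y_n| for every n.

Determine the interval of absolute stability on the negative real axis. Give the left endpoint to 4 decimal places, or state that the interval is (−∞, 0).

z∈(-6.6667,0).

With y'=λy (z=hλ):
  y_{n+1} = y_n + z·[13/20·y_n + 7/20·y_{n+1}] ⇒ (1 − 7/20z)y_{n+1} = (1 + 13/20z)y_n
  ⇒ R(z) = (1 + 13/20z)/(1 − 7/20z).

Solve |R(x)|<1 on ℝ⁻.
x=-1.23: |R|=0.1402
R=−1: 1+13/20x = −1+7/20x ⇒ -3/10x=2 ⇒ x=2/(-3/10)=-6.6667
Confirm numerically:
  x=-5.621: |R|=0.89428 <1
  x=-5.552: |R|=0.88638 <1
  x=-4.780: |R|=0.78825 <1
  x=-3.362: |R|=0.54454 <1
  x=-6.884: |R|=1.01912 >1
  x=-6.829: |R|=1.01437 >1
So |R|<1 on (-6.6667, 0).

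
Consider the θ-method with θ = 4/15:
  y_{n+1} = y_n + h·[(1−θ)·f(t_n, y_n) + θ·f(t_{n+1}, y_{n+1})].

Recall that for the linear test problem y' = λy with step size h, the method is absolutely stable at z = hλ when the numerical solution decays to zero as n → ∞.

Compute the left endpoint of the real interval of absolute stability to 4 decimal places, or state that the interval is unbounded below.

Test eqn y'=λy, z=hλ:
  y_{n+1} = y_n + z·[11/15·y_n + 4/15·y_{n+1}] ⇒ (1 − 4/15z)y_{n+1} = (1 + 11/15z)y_n
  R(z) = (1 + 11/15z)/(1 − 4/15z).

Need |R(x)|<1, x<0.
x=-0.93: |R|=0.2548
R=−1: 1+11/15x = −1+4/15x ⇒ -7/15x=2 ⇒ x=2/(-7/15)=-4.2857
Confirm numerically:
  x=-4.251: |R|=0.99241 <1
  x=-3.810: |R|=0.88988 <1
  x=-3.187: |R|=0.72283 <1
  x=-4.763: |R|=1.09811 >1
  x=-4.632: |R|=1.07230 >1
  x=-4.425: |R|=1.02982 >1
Stable set (-4.2857, 0).

left endpoint -4.2857.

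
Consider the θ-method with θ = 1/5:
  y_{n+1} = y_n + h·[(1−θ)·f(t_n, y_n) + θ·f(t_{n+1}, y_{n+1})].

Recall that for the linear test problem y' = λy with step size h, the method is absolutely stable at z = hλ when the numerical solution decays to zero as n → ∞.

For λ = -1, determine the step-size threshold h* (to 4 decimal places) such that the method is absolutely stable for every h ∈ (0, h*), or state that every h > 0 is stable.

(-3.3333,0); λ=-1 ⇒ h* = (10/3)/1 = 3.3333.

With y'=λy (z=hλ):
  y_{n+1} = y_n + z·[4/5·y_n + 1/5·y_{n+1}] ⇒ (1 − 1/5z)y_{n+1} = (1 + 4/5z)y_n
  ⇒ R(z) = (1 + 4/5z)/(1 − 1/5z).

Solve |R(x)|<1 on ℝ⁻.
x=-1.72: |R|=0.2798
R=−1: 1+4/5x = −1+1/5x ⇒ -3/5x=2 ⇒ x=2/(-3/5)=-3.3333
Confirm numerically:
  x=-2.780: |R|=0.78663 <1
  x=-2.777: |R|=0.78539 <1
  x=-2.525: |R|=0.67774 <1
  x=-2.354: |R|=0.60049 <1
  x=-3.669: |R|=1.11616 >1
  x=-3.607: |R|=1.09539 >1
  x=-3.435: |R|=1.03616 >1
Interval (-3.3333, 0).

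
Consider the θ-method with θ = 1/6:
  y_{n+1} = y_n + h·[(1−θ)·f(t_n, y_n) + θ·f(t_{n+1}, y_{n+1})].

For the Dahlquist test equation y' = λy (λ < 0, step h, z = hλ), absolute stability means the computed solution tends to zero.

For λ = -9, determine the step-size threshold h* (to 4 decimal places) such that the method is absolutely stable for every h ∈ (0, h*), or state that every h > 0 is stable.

Test eqn y'=λy, z=hλ:
  y_{n+1} = y_n + z·[5/6·y_n + 1/6·y_{n+1}] ⇒ (1 − 1/6z)y_{n+1} = (1 + 5/6z)y_n
  R(z) = (1 + 5/6z)/(1 − 1/6z).

Boundary: |R(x)|=1, x<0.
x=-1.57: |R|=0.2444
R=−1: 1+5/6x = −1+1/6x ⇒ -2/3x=2 ⇒ x=2/(-2/3)=-3.0000
Confirm numerically:
  x=-2.826: |R|=0.92114 <1
  x=-2.628: |R|=0.82754 <1
  x=-1.921: |R|=0.45512 <1
  x=-1.785: |R|=0.37572 <1
  x=-3.471: |R|=1.19892 >1
  x=-3.398: |R|=1.16940 >1
Interval (-3.0000, 0).

(-3.0000,0); λ=-9 ⇒ h* = (3)/9 = 0.3333.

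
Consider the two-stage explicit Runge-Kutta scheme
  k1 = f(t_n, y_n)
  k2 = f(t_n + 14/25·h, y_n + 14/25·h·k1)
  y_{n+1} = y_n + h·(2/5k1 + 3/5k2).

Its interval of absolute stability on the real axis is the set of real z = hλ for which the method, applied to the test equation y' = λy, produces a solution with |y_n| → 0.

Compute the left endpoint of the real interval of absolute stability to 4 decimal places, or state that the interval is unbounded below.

left endpoint -2.9762.

Test eqn y'=λy, z=hλ:
  k1=λy_n ⇒ h·k1=z·y_n;  k2=λ(1+14/25z)y_n ⇒ h·k2=z(1+14/25z)y_n
  y_{n+1}/y_n = 1 + 2/5z + 3/5z(1+14/25z) = 1 + z + 42/125z²
  so R(z) = 1 + z + 42/125z².

Need |R(x)|<1, x<0.
x=-1.38: |R|=0.2599
R=1: x+42/125x²=0 ⇒ x=−125/42=-2.9762; min R=1−1/(4·42/125)=0.2560>−1
Confirm numerically:
  x=-2.801: |R|=0.83512 <1
  x=-2.118: |R|=0.38927 <1
  x=-1.804: |R|=0.28948 <1
  x=-1.237: |R|=0.27714 <1
  x=-3.084: |R|=1.11171 >1
  x=-3.029: |R|=1.05375 >1
Stable set (-2.9762, 0).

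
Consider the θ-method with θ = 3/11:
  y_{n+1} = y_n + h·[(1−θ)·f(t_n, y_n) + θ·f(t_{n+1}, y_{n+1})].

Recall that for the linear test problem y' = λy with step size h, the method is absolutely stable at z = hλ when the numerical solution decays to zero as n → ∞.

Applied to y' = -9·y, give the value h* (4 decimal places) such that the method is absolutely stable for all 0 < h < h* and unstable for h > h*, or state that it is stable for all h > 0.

Test eqn y'=λy, z=hλ:
  y_{n+1} = y_n + z·[8/11·y_n + 3/11·y_{n+1}] ⇒ (1 − 3/11z)y_{n+1} = (1 + 8/11z)y_n
  so R(z) = (1 + 8/11z)/(1 − 3/11z).

Boundary: |R(x)|=1, x<0.
x=-1.03: |R|=0.1959
R=−1: 1+8/11x = −1+3/11x ⇒ -5/11x=2 ⇒ x=2/(-5/11)=-4.4000
Confirm numerically:
  x=-3.867: |R|=0.88208 <1
  x=-3.013: |R|=0.65392 <1
  x=-3.002: |R|=0.65060 <1
  x=-1.838: |R|=0.22429 <1
  x=-4.839: |R|=1.08602 >1
  x=-4.539: |R|=1.02823 >1
So |R|<1 on (-4.4000, 0).

(-4.4000,0); λ=-9 ⇒ h* = (22/5)/9 = 0.4889.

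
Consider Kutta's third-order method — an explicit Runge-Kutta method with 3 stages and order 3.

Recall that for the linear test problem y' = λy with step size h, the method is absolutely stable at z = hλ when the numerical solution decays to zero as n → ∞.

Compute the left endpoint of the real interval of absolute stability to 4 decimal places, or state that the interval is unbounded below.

With y'=λy (z=hλ):
  order 3, 3-stage ⇒ R(z)=1+z+z^2/2+z^3/6
  (e.g. R(-0.58)=0.55568, |R|=0.55568)

Need |R(x)|<1, x<0.
x=-0.58: |R|=0.5557
|R(-2.68)|=1.2969 |R(-2.19)|=0.5425 |R(-0.85)|=0.4089
Bisect:
  x_lo=-3.3425 |R|=2.9804  x_hi=-0.0785 |R|=0.9245
  mid=-1.71051 |R|=0.08170 →hi
  mid=-2.52652 |R|=1.02279 →lo
  mid=-2.11851 |R|=0.45915 →hi
  mid=-2.32252 |R|=0.71345 →hi
  mid=-2.42452 |R|=0.86071 →hi
  mid=-2.47552 |R|=0.93983 →hi
  mid=-2.50102 |R|=0.98082 →hi
  mid=-2.51377 |R|=1.00168 →lo
  ...
  [-2.51277,-2.51257] ⇒ x*=-2.5127
So |R|<1 on (-2.5127, 0).

z* = -2.5127.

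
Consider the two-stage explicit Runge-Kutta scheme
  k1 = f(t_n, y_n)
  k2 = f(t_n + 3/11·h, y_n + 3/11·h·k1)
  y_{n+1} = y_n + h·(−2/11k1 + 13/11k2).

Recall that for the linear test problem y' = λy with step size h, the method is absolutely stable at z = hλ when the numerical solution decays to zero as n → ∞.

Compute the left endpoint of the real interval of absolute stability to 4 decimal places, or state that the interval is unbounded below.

With y'=λy (z=hλ):
  k1=λy_n ⇒ h·k1=z·y_n;  k2=λ(1+3/11z)y_n ⇒ h·k2=z(1+3/11z)y_n
  y_{n+1}/y_n = 1 − 2/11z + 13/11z(1+3/11z) = 1 + z + 39/121z²
  R(z) = 1 + z + 39/121z².

Solve |R(x)|<1 on ℝ⁻.
x=-1.76: |R|=0.2384
R=1: x+39/121x²=0 ⇒ x=−121/39=-3.1026; min R=1−1/(4·39/121)=0.2244>−1
Confirm numerically:
  x=-2.471: |R|=0.49700 <1
  x=-1.796: |R|=0.24366 <1
  x=-1.543: |R|=0.22438 <1
  x=-3.515: |R|=1.46726 >1
  x=-3.451: |R|=1.38757 >1
  x=-3.442: |R|=1.37657 >1
Stable set (-3.1026, 0).

z* = -3.1026.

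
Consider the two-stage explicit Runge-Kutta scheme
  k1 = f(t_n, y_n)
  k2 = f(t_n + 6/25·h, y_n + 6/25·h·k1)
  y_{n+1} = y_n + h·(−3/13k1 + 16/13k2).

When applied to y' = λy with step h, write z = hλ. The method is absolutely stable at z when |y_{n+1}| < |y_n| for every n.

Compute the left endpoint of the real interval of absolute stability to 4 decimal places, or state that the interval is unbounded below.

Set f=λy, z=hλ:
  k1=λy_n ⇒ h·k1=z·y_n;  k2=λ(1+6/25z)y_n ⇒ h·k2=z(1+6/25z)y_n
  y_{n+1}/y_n = 1 − 3/13z + 16/13z(1+6/25z) = 1 + z + 96/325z²
  ⇒ R(z) = 1 + z + 96/325z².

Boundary: |R(x)|=1, x<0.
x=-0.77: |R|=0.4051
R=1: x+96/325x²=0 ⇒ x=−325/96=-3.3854; min R=1−1/(4·96/325)=0.1536>−1
Confirm numerically:
  x=-2.666: |R|=0.43346 <1
  x=-2.642: |R|=0.41983 <1
  x=-2.459: |R|=0.32710 <1
  x=-3.977: |R|=1.69496 >1
  x=-3.939: |R|=1.64411 >1
  x=-3.682: |R|=1.32257 >1
Interval (-3.3854, 0).

left endpoint -3.3854.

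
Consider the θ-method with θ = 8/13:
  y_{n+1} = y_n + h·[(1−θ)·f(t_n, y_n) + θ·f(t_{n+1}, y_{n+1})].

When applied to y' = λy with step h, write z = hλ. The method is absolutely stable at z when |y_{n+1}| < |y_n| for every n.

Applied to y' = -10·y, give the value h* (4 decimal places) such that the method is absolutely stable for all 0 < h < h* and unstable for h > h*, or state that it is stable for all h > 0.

(−∞, 0) — no finite endpoint. Any h>0 works for λ=-10.

On y'=λy, z=hλ:
  y_{n+1} = y_n + z·[5/13·y_n + 8/13·y_{n+1}] ⇒ (1 − 8/13z)y_{n+1} = (1 + 5/13z)y_n
  R(z) = (1 + 5/13z)/(1 − 8/13z).

Find x<0 with |R(x)|<1.
x=-1.14: |R|=0.3300
x=-2: |R|=0.1034
x=-10: |R|=0.3978
x=-100: |R|=0.5990
θ=8/13≥1/2 ⇒ |1+5/13x|<|1−8/13x| ∀x<0 ⇒ interval (−∞,0).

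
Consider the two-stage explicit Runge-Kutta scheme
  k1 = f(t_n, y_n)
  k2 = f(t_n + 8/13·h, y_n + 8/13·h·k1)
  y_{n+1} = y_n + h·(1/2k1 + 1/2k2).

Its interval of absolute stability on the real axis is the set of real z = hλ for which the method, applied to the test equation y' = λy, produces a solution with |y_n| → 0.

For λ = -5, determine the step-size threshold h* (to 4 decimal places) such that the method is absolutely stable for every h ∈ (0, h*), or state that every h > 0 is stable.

(-3.2500,0); λ=-5 ⇒ h* = (13/4)/5 = 0.6500.

With y'=λy (z=hλ):
  k1=λy_n ⇒ h·k1=z·y_n;  k2=λ(1+8/13z)y_n ⇒ h·k2=z(1+8/13z)y_n
  y_{n+1}/y_n = 1 + 1/2z + 1/2z(1+8/13z) = 1 + z + 4/13z²
  ⇒ R(z) = 1 + z + 4/13z².

Solve |R(x)|<1 on ℝ⁻.
x=-0.63: |R|=0.4921
R=1: x+4/13x²=0 ⇒ x=−13/4=-3.2500; min R=1−1/(4·4/13)=0.1875>−1
Confirm numerically:
  x=-2.519: |R|=0.43342 <1
  x=-2.475: |R|=0.40981 <1
  x=-2.058: |R|=0.24519 <1
  x=-3.471: |R|=1.23603 >1
  x=-3.382: |R|=1.13736 >1
  x=-3.344: |R|=1.09672 >1
Interval (-3.2500, 0).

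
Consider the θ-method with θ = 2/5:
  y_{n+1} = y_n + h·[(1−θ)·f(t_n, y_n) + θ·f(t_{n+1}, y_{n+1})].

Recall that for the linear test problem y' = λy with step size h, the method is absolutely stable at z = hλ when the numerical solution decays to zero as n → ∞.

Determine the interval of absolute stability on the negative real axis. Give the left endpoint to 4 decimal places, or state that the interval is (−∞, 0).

Set f=λy, z=hλ:
  y_{n+1} = y_n + z·[3/5·y_n + 2/5·y_{n+1}] ⇒ (1 − 2/5z)y_{n+1} = (1 + 3/5z)y_n
  so R(z) = (1 + 3/5z)/(1 − 2/5z).

Solve |R(x)|<1 on ℝ⁻.
x=-1.77: |R|=0.0363
R=−1: 1+3/5x = −1+2/5x ⇒ -1/5x=2 ⇒ x=2/(-1/5)=-10.0000
Confirm numerically:
  x=-5.895: |R|=0.75551 <1
  x=-4.426: |R|=0.59760 <1
  x=-4.370: |R|=0.59025 <1
  x=-10.515: |R|=1.01978 >1
  x=-10.144: |R|=1.00569 >1
Stable set (-10.0000, 0).

(-10.0000, 0).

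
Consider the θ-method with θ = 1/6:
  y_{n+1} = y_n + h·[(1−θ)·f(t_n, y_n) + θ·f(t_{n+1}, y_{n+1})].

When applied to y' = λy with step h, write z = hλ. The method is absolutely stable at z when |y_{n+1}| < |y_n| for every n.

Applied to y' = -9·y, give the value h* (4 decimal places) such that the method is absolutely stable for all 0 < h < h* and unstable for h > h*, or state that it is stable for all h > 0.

With y'=λy (z=hλ):
  y_{n+1} = y_n + z·[5/6·y_n + 1/6·y_{n+1}] ⇒ (1 − 1/6z)y_{n+1} = (1 + 5/6z)y_n
  Hence R(z) = (1 + 5/6z)/(1 − 1/6z).

Solve |R(x)|<1 on ℝ⁻.
x=-1.6: |R|=0.2632
R=−1: 1+5/6x = −1+1/6x ⇒ -2/3x=2 ⇒ x=2/(-2/3)=-3.0000
Confirm numerically:
  x=-2.854: |R|=0.93404 <1
  x=-2.210: |R|=0.61510 <1
  x=-1.531: |R|=0.21976 <1
  x=-3.542: |R|=1.22721 >1
  x=-3.490: |R|=1.20653 >1
So |R|<1 on (-3.0000, 0).

(-3.0000,0); λ=-9 ⇒ h* = (3)/9 = 0.3333.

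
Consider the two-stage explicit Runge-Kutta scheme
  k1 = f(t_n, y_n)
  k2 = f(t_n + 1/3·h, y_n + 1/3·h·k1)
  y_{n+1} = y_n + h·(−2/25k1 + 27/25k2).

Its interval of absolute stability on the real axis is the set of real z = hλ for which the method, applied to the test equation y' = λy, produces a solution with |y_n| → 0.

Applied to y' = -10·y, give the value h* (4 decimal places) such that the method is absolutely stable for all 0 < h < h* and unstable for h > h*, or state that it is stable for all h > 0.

(-2.7778,0); λ=-10 ⇒ h* = (25/9)/10 = 0.2778.

Test eqn y'=λy, z=hλ:
  k1=λy_n ⇒ h·k1=z·y_n;  k2=λ(1+1/3z)y_n ⇒ h·k2=z(1+1/3z)y_n
  y_{n+1}/y_n = 1 − 2/25z + 27/25z(1+1/3z) = 1 + z + 9/25z²
  ⇒ R(z) = 1 + z + 9/25z².

Solve |R(x)|<1 on ℝ⁻.
x=-0.69: |R|=0.4814
R=1: x+9/25x²=0 ⇒ x=−25/9=-2.7778; min R=1−1/(4·9/25)=0.3056>−1
Confirm numerically:
  x=-1.859: |R|=0.38512 <1
  x=-1.475: |R|=0.30822 <1
  x=-1.406: |R|=0.30566 <1
  x=-2.995: |R|=1.23421 >1
  x=-2.813: |R|=1.03567 >1
  x=-2.809: |R|=1.03157 >1
Interval (-2.7778, 0).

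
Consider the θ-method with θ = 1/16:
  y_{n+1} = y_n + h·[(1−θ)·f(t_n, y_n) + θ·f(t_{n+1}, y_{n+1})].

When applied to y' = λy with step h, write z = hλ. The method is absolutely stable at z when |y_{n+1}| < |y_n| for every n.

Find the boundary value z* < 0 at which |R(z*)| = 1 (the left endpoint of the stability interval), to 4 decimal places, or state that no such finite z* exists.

On y'=λy, z=hλ:
  y_{n+1} = y_n + z·[15/16·y_n + 1/16·y_{n+1}] ⇒ (1 − 1/16z)y_{n+1} = (1 + 15/16z)y_n
  Hence R(z) = (1 + 15/16z)/(1 − 1/16z).

Solve |R(x)|<1 on ℝ⁻.
x=-0.47: |R|=0.5434
R=−1: 1+15/16x = −1+1/16x ⇒ -7/8x=2 ⇒ x=2/(-7/8)=-2.2857
Confirm numerically:
  x=-1.562: |R|=0.42307 <1
  x=-1.422: |R|=0.30594 <1
  x=-0.992: |R|=0.06591 <1
  x=-0.986: |R|=0.07124 <1
  x=-2.718: |R|=1.32333 >1
  x=-2.528: |R|=1.18307 >1
  x=-2.454: |R|=1.12767 >1
Stable set (-2.2857, 0).

left endpoint -2.2857.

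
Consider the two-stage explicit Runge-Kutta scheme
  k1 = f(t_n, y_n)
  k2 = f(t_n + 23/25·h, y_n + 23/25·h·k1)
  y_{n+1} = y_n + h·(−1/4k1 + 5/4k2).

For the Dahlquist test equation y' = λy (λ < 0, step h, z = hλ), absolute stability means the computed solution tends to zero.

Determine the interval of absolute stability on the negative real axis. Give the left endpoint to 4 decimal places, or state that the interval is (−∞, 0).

(-0.8696, 0).

On y'=λy, z=hλ:
  k1=λy_n ⇒ h·k1=z·y_n;  k2=λ(1+23/25z)y_n ⇒ h·k2=z(1+23/25z)y_n
  y_{n+1}/y_n = 1 − 1/4z + 5/4z(1+23/25z) = 1 + z + 23/20z²
  Hence R(z) = 1 + z + 23/20z².

Boundary: |R(x)|=1, x<0.
x=-0.82: |R|=0.9533
R=1: x+23/20x²=0 ⇒ x=−20/23=-0.8696; min R=1−1/(4·23/20)=0.7826>−1
Confirm numerically:
  x=-0.622: |R|=0.82292 <1
  x=-0.598: |R|=0.81324 <1
  x=-0.532: |R|=0.79348 <1
  x=-0.463: |R|=0.78352 <1
  x=-1.348: |R|=1.74167 >1
  x=-1.325: |R|=1.69397 >1
  x=-1.029: |R|=1.18867 >1
Interval (-0.8696, 0).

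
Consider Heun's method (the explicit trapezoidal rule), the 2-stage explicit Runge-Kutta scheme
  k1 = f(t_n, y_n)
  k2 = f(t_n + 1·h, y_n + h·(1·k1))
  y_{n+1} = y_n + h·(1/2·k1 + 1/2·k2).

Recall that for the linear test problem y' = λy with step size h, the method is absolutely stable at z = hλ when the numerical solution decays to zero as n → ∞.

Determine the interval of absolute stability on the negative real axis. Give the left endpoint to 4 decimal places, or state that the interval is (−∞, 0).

Test eqn y'=λy, z=hλ:
  order 2, 2-stage ⇒ R(z)=1+z+z^2/2
  (e.g. R(-1.57)=0.66245, |R|=0.66245)

Solve |R(x)|<1 on ℝ⁻.
x=-1.57: |R|=0.6624
|R(-2.16)|=1.1728 |R(-1.89)|=0.8960 |R(-1.57)|=0.6624
Bisect:
  x_lo=-2.6481 |R|=1.8581  x_hi=-0.1893 |R|=0.8286
  mid=-1.41870 |R|=0.58766 →hi
  mid=-2.03339 |R|=1.03394 →lo
  mid=-1.72604 |R|=0.76357 →hi
  mid=-1.87971 |R|=0.88695 →hi
  mid=-1.95655 |R|=0.95749 →hi
  mid=-1.99497 |R|=0.99498 →hi
  mid=-2.01418 |R|=1.01428 →lo
  mid=-2.00457 |R|=1.00458 →lo
  mid=-1.99977 |R|=0.99977 →hi
  ...
  [-2.00007,-1.99992] ⇒ x*=-2.0000
Interval (-2.0000, 0).

(-2.0000, 0).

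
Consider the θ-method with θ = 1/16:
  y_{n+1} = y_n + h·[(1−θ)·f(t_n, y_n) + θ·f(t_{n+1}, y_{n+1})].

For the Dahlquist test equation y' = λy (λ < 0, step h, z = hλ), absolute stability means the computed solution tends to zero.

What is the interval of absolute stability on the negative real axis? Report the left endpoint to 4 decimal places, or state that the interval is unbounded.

Test eqn y'=λy, z=hλ:
  y_{n+1} = y_n + z·[15/16·y_n + 1/16·y_{n+1}] ⇒ (1 − 1/16z)y_{n+1} = (1 + 15/16z)y_n
  so R(z) = (1 + 15/16z)/(1 − 1/16z).

Find x<0 with |R(x)|<1.
x=-0.47: |R|=0.5434
R=−1: 1+15/16x = −1+1/16x ⇒ -7/8x=2 ⇒ x=2/(-7/8)=-2.2857
Confirm numerically:
  x=-1.686: |R|=0.52527 <1
  x=-1.552: |R|=0.41477 <1
  x=-0.924: |R|=0.12645 <1
  x=-2.394: |R|=1.08242 >1
  x=-2.361: |R|=1.05740 >1
Stable set (-2.2857, 0).

(-2.2857, 0).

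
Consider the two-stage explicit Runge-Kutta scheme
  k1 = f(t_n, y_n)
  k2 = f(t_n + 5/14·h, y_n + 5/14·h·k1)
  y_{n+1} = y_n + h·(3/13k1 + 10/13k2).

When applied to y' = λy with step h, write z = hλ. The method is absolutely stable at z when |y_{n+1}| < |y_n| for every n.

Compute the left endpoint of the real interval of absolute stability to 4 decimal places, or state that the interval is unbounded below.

With y'=λy (z=hλ):
  k1=λy_n ⇒ h·k1=z·y_n;  k2=λ(1+5/14z)y_n ⇒ h·k2=z(1+5/14z)y_n
  y_{n+1}/y_n = 1 + 3/13z + 10/13z(1+5/14z) = 1 + z + 25/91z²
  so R(z) = 1 + z + 25/91z².

Solve |R(x)|<1 on ℝ⁻.
x=-0.81: |R|=0.3702
R=1: x+25/91x²=0 ⇒ x=−91/25=-3.6400; min R=1−1/(4·25/91)=0.0900>−1
Confirm numerically:
  x=-2.604: |R|=0.25886 <1
  x=-2.508: |R|=0.22004 <1
  x=-2.244: |R|=0.13939 <1
  x=-4.146: |R|=1.57634 >1
  x=-3.959: |R|=1.34696 >1
  x=-3.942: |R|=1.32706 >1
Interval (-3.6400, 0).

z* = -3.6400.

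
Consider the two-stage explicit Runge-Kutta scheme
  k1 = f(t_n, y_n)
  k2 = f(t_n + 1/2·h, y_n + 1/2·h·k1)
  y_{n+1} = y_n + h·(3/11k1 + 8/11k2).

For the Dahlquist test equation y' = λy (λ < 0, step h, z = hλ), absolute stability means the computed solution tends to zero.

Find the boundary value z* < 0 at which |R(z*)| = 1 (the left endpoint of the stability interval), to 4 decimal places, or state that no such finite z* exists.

z* = -2.7500.

Test eqn y'=λy, z=hλ:
  k1=λy_n ⇒ h·k1=z·y_n;  k2=λ(1+1/2z)y_n ⇒ h·k2=z(1+1/2z)y_n
  y_{n+1}/y_n = 1 + 3/11z + 8/11z(1+1/2z) = 1 + z + 4/11z²
  so R(z) = 1 + z + 4/11z².

Need |R(x)|<1, x<0.
x=-1.13: |R|=0.3343
R=1: x+4/11x²=0 ⇒ x=−11/4=-2.7500; min R=1−1/(4·4/11)=0.3125>−1
Confirm numerically:
  x=-2.183: |R|=0.54991 <1
  x=-1.760: |R|=0.36640 <1
  x=-1.418: |R|=0.31317 <1
  x=-3.157: |R|=1.46724 >1
  x=-2.922: |R|=1.18276 >1
Interval (-2.7500, 0).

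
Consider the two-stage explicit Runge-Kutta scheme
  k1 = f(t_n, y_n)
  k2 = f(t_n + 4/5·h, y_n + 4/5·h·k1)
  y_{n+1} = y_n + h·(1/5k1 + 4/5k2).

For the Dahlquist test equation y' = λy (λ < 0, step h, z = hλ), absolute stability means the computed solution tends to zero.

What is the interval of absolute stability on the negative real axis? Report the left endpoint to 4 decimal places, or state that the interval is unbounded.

(-1.5625, 0).

With y'=λy (z=hλ):
  k1=λy_n ⇒ h·k1=z·y_n;  k2=λ(1+4/5z)y_n ⇒ h·k2=z(1+4/5z)y_n
  y_{n+1}/y_n = 1 + 1/5z + 4/5z(1+4/5z) = 1 + z + 16/25z²
  Hence R(z) = 1 + z + 16/25z².

Solve |R(x)|<1 on ℝ⁻.
x=-1.11: |R|=0.6785
R=1: x+16/25x²=0 ⇒ x=−25/16=-1.5625; min R=1−1/(4·16/25)=0.6094>−1
Confirm numerically:
  x=-1.534: |R|=0.97202 <1
  x=-1.055: |R|=0.65734 <1
  x=-0.840: |R|=0.61158 <1
  x=-1.882: |R|=1.38483 >1
  x=-1.836: |R|=1.32137 >1
  x=-1.673: |R|=1.11831 >1
Stable set (-1.5625, 0).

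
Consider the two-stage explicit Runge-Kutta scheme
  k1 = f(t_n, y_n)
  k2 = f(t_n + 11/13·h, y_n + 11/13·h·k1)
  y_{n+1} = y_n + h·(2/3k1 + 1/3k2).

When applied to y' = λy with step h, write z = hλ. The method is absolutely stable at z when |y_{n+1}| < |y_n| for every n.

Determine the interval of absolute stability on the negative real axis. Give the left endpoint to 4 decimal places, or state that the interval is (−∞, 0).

z∈(-3.5455,0).

Test eqn y'=λy, z=hλ:
  k1=λy_n ⇒ h·k1=z·y_n;  k2=λ(1+11/13z)y_n ⇒ h·k2=z(1+11/13z)y_n
  y_{n+1}/y_n = 1 + 2/3z + 1/3z(1+11/13z) = 1 + z + 11/39z²
  R(z) = 1 + z + 11/39z².

Solve |R(x)|<1 on ℝ⁻.
x=-0.58: |R|=0.5149
R=1: x+11/39x²=0 ⇒ x=−39/11=-3.5455; min R=1−1/(4·11/39)=0.1136>−1
Confirm numerically:
  x=-2.650: |R|=0.33071 <1
  x=-2.401: |R|=0.22497 <1
  x=-1.714: |R|=0.11461 <1
  x=-4.125: |R|=1.67428 >1
  x=-3.968: |R|=1.47290 >1
  x=-3.658: |R|=1.11612 >1
Interval (-3.5455, 0).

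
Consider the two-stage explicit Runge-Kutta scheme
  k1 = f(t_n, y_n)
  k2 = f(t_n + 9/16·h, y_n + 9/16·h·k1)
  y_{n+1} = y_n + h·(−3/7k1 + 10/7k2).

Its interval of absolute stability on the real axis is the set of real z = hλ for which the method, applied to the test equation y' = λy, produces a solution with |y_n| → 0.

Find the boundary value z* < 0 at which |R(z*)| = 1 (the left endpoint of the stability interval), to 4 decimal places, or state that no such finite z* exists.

left endpoint -1.2444.

With y'=λy (z=hλ):
  k1=λy_n ⇒ h·k1=z·y_n;  k2=λ(1+9/16z)y_n ⇒ h·k2=z(1+9/16z)y_n
  y_{n+1}/y_n = 1 − 3/7z + 10/7z(1+9/16z) = 1 + z + 45/56z²
  so R(z) = 1 + z + 45/56z².

Boundary: |R(x)|=1, x<0.
x=-1.03: |R|=0.8225
R=1: x+45/56x²=0 ⇒ x=−56/45=-1.2444; min R=1−1/(4·45/56)=0.6889>−1
Confirm numerically:
  x=-1.057: |R|=0.84079 <1
  x=-1.056: |R|=0.84009 <1
  x=-0.504: |R|=0.70012 <1
  x=-1.807: |R|=1.81686 >1
  x=-1.470: |R|=1.26644 >1
  x=-1.403: |R|=1.17876 >1
Interval (-1.2444, 0).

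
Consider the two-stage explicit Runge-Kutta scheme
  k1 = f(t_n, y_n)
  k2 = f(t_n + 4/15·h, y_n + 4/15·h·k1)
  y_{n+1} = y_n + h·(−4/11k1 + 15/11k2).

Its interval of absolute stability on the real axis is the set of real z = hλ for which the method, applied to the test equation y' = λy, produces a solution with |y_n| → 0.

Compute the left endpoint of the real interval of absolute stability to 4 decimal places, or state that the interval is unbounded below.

left endpoint -2.7500.

Test eqn y'=λy, z=hλ:
  k1=λy_n ⇒ h·k1=z·y_n;  k2=λ(1+4/15z)y_n ⇒ h·k2=z(1+4/15z)y_n
  y_{n+1}/y_n = 1 − 4/11z + 15/11z(1+4/15z) = 1 + z + 4/11z²
  so R(z) = 1 + z + 4/11z².

Find x<0 with |R(x)|<1.
x=-1.54: |R|=0.3224
R=1: x+4/11x²=0 ⇒ x=−11/4=-2.7500; min R=1−1/(4·4/11)=0.3125>−1
Confirm numerically:
  x=-1.305: |R|=0.31428 <1
  x=-1.288: |R|=0.31525 <1
  x=-1.247: |R|=0.31846 <1
  x=-3.060: |R|=1.34495 >1
  x=-2.785: |R|=1.03545 >1
Stable set (-2.7500, 0).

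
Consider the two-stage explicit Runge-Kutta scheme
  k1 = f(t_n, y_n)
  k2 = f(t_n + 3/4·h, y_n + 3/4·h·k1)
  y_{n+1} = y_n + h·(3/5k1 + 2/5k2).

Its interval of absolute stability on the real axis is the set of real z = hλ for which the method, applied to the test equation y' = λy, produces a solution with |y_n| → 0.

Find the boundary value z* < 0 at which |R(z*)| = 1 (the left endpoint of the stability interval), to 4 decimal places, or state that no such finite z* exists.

Test eqn y'=λy, z=hλ:
  k1=λy_n ⇒ h·k1=z·y_n;  k2=λ(1+3/4z)y_n ⇒ h·k2=z(1+3/4z)y_n
  y_{n+1}/y_n = 1 + 3/5z + 2/5z(1+3/4z) = 1 + z + 3/10z²
  so R(z) = 1 + z + 3/10z².

Need |R(x)|<1, x<0.
x=-1.18: |R|=0.2377
R=1: x+3/10x²=0 ⇒ x=−10/3=-3.3333; min R=1−1/(4·3/10)=0.1667>−1
Confirm numerically:
  x=-2.140: |R|=0.23388 <1
  x=-1.958: |R|=0.19213 <1
  x=-1.477: |R|=0.17746 <1
  x=-3.565: |R|=1.24777 >1
  x=-3.442: |R|=1.11221 >1
  x=-3.423: |R|=1.09208 >1
Interval (-3.3333, 0).

z* = -3.3333.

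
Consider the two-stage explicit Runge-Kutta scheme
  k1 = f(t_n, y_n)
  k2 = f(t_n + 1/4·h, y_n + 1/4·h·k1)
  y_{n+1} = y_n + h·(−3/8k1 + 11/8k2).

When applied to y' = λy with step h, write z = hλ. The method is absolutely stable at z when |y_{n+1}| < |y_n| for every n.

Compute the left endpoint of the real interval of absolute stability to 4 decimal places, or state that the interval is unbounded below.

Set f=λy, z=hλ:
  k1=λy_n ⇒ h·k1=z·y_n;  k2=λ(1+1/4z)y_n ⇒ h·k2=z(1+1/4z)y_n
  y_{n+1}/y_n = 1 − 3/8z + 11/8z(1+1/4z) = 1 + z + 11/32z²
  ⇒ R(z) = 1 + z + 11/32z².

Find x<0 with |R(x)|<1.
x=-1.15: |R|=0.3046
R=1: x+11/32x²=0 ⇒ x=−32/11=-2.9091; min R=1−1/(4·11/32)=0.2727>−1
Confirm numerically:
  x=-2.881: |R|=0.97218 <1
  x=-1.377: |R|=0.27479 <1
  x=-1.214: |R|=0.29262 <1
  x=-1.210: |R|=0.29328 <1
  x=-3.382: |R|=1.54979 >1
  x=-3.193: |R|=1.31162 >1
  x=-3.092: |R|=1.19441 >1
So |R|<1 on (-2.9091, 0).

left endpoint -2.9091.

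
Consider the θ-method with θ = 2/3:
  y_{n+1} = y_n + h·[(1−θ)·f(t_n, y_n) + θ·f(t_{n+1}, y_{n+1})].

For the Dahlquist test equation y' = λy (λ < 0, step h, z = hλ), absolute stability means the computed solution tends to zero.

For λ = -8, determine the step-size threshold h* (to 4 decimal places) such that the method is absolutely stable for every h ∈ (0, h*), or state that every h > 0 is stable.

With y'=λy (z=hλ):
  y_{n+1} = y_n + z·[1/3·y_n + 2/3·y_{n+1}] ⇒ (1 − 2/3z)y_{n+1} = (1 + 1/3z)y_n
  so R(z) = (1 + 1/3z)/(1 − 2/3z).

Need |R(x)|<1, x<0.
x=-1.56: |R|=0.2353
x=-2: |R|=0.1429
x=-10: |R|=0.3043
x=-100: |R|=0.4778
θ=2/3≥1/2 ⇒ |1+1/3x|<|1−2/3x| ∀x<0 ⇒ stable on all of ℝ⁻.

unbounded; (−∞, 0). Any h>0 works for λ=-8.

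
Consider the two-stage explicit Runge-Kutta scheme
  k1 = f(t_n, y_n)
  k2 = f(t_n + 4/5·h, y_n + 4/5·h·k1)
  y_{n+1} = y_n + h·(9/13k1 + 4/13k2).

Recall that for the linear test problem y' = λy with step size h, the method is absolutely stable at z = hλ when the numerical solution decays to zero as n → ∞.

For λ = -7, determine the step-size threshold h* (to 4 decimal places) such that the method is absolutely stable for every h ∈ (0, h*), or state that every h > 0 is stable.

(-4.0625,0); λ=-7 ⇒ h* = (65/16)/7 = 0.5804.

Set f=λy, z=hλ:
  k1=λy_n ⇒ h·k1=z·y_n;  k2=λ(1+4/5z)y_n ⇒ h·k2=z(1+4/5z)y_n
  y_{n+1}/y_n = 1 + 9/13z + 4/13z(1+4/5z) = 1 + z + 16/65z²
  ⇒ R(z) = 1 + z + 16/65z².

Find x<0 with |R(x)|<1.
x=-0.67: |R|=0.4405
R=1: x+16/65x²=0 ⇒ x=−65/16=-4.0625; min R=1−1/(4·16/65)=-0.0156>−1
Confirm numerically:
  x=-3.614: |R|=0.60101 <1
  x=-3.320: |R|=0.39321 <1
  x=-2.490: |R|=0.03618 <1
  x=-2.039: |R|=0.01561 <1
  x=-4.376: |R|=1.33769 >1
  x=-4.218: |R|=1.16145 >1
  x=-4.164: |R|=1.10404 >1
So |R|<1 on (-4.0625, 0).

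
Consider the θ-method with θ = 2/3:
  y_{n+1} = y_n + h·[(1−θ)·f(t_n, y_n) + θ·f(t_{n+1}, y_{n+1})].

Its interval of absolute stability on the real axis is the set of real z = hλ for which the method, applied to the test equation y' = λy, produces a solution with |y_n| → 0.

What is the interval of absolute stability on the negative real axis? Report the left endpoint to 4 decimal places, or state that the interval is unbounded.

Test eqn y'=λy, z=hλ:
  y_{n+1} = y_n + z·[1/3·y_n + 2/3·y_{n+1}] ⇒ (1 − 2/3z)y_{n+1} = (1 + 1/3z)y_n
  Hence R(z) = (1 + 1/3z)/(1 − 2/3z).

Boundary: |R(x)|=1, x<0.
x=-0.64: |R|=0.5514
x=-2: |R|=0.1429
x=-10: |R|=0.3043
x=-100: |R|=0.4778
θ=2/3≥1/2 ⇒ |1+1/3x|<|1−2/3x| ∀x<0 ⇒ interval (−∞,0).

unbounded; (−∞, 0).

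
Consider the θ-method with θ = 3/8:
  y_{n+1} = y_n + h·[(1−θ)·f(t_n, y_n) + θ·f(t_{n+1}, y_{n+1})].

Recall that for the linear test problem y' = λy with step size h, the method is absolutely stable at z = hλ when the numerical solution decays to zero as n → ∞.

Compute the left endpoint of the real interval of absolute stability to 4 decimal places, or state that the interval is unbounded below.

On y'=λy, z=hλ:
  y_{n+1} = y_n + z·[5/8·y_n + 3/8·y_{n+1}] ⇒ (1 − 3/8z)y_{n+1} = (1 + 5/8z)y_n
  so R(z) = (1 + 5/8z)/(1 − 3/8z).

Boundary: |R(x)|=1, x<0.
x=-1.41: |R|=0.0777
R=−1: 1+5/8x = −1+3/8x ⇒ -1/4x=2 ⇒ x=2/(-1/4)=-8.0000
Confirm numerically:
  x=-7.365: |R|=0.95780 <1
  x=-7.205: |R|=0.94631 <1
  x=-5.424: |R|=0.78774 <1
  x=-4.849: |R|=0.72049 <1
  x=-8.488: |R|=1.02917 >1
  x=-8.481: |R|=1.02877 >1
  x=-8.233: |R|=1.01425 >1
So |R|<1 on (-8.0000, 0).

z* = -8.0000.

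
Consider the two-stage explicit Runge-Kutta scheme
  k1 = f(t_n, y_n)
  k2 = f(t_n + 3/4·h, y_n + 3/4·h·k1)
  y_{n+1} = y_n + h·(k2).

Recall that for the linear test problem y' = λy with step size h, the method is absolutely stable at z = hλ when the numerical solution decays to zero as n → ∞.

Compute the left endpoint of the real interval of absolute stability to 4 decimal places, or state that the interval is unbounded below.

With y'=λy (z=hλ):
  k1=λy_n ⇒ h·k1=z·y_n;  k2=λ(1+3/4z)y_n ⇒ h·k2=z(1+3/4z)y_n
  y_{n+1}/y_n = 1 + z(1+3/4z) = 1 + z + 3/4z²
  R(z) = 1 + z + 3/4z².

Solve |R(x)|<1 on ℝ⁻.
x=-0.32: |R|=0.7568
R=1: x+3/4x²=0 ⇒ x=−4/3=-1.3333; min R=1−1/(4·3/4)=0.6667>−1
Confirm numerically:
  x=-1.272: |R|=0.94149 <1
  x=-1.041: |R|=0.77176 <1
  x=-1.014: |R|=0.75715 <1
  x=-1.809: |R|=1.64536 >1
  x=-1.480: |R|=1.16280 >1
Interval (-1.3333, 0).

z* = -1.3333.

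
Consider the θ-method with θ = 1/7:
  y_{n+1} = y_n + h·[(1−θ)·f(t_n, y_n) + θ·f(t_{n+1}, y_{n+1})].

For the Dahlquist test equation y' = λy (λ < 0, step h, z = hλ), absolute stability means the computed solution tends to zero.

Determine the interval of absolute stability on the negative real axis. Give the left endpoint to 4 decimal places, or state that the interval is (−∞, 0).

On y'=λy, z=hλ:
  y_{n+1} = y_n + z·[6/7·y_n + 1/7·y_{n+1}] ⇒ (1 − 1/7z)y_{n+1} = (1 + 6/7z)y_n
  so R(z) = (1 + 6/7z)/(1 − 1/7z).

Solve |R(x)|<1 on ℝ⁻.
x=-0.77: |R|=0.3063
R=−1: 1+6/7x = −1+1/7x ⇒ -5/7x=2 ⇒ x=2/(-5/7)=-2.8000
Confirm numerically:
  x=-2.016: |R|=0.56522 <1
  x=-1.990: |R|=0.54950 <1
  x=-1.792: |R|=0.42675 <1
  x=-1.304: |R|=0.09923 <1
  x=-3.172: |R|=1.18285 >1
  x=-3.012: |R|=1.10587 >1
  x=-2.849: |R|=1.02488 >1
Interval (-2.8000, 0).

(-2.8000, 0).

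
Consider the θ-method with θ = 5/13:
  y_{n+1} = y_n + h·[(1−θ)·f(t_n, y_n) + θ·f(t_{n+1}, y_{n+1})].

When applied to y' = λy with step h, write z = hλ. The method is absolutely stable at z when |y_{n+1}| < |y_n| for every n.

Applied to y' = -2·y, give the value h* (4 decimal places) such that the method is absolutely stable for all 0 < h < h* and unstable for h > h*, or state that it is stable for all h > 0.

(-8.6667,0); λ=-2 ⇒ h* = (26/3)/2 = 4.3333.

On y'=λy, z=hλ:
  y_{n+1} = y_n + z·[8/13·y_n + 5/13·y_{n+1}] ⇒ (1 − 5/13z)y_{n+1} = (1 + 8/13z)y_n
  Hence R(z) = (1 + 8/13z)/(1 − 5/13z).

Find x<0 with |R(x)|<1.
x=-0.98: |R|=0.2883
R=−1: 1+8/13x = −1+5/13x ⇒ -3/13x=2 ⇒ x=2/(-3/13)=-8.6667
Confirm numerically:
  x=-6.826: |R|=0.88283 <1
  x=-5.314: |R|=0.74582 <1
  x=-4.434: |R|=0.63895 <1
  x=-9.186: |R|=1.02644 >1
  x=-9.100: |R|=1.02222 >1
  x=-9.013: |R|=1.01789 >1
Stable set (-8.6667, 0).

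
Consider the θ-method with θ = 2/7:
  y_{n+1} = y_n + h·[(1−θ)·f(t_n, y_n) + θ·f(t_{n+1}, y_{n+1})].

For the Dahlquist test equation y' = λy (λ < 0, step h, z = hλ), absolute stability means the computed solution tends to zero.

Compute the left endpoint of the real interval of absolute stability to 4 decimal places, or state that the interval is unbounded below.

left endpoint -4.6667.

Set f=λy, z=hλ:
  y_{n+1} = y_n + z·[5/7·y_n + 2/7·y_{n+1}] ⇒ (1 − 2/7z)y_{n+1} = (1 + 5/7z)y_n
  ⇒ R(z) = (1 + 5/7z)/(1 − 2/7z).

Solve |R(x)|<1 on ℝ⁻.
x=-1.13: |R|=0.1458
R=−1: 1+5/7x = −1+2/7x ⇒ -3/7x=2 ⇒ x=2/(-3/7)=-4.6667
Confirm numerically:
  x=-3.064: |R|=0.63376 <1
  x=-3.050: |R|=0.62977 <1
  x=-2.282: |R|=0.38136 <1
  x=-4.942: |R|=1.04892 >1
  x=-4.699: |R|=1.00592 >1
So |R|<1 on (-4.6667, 0).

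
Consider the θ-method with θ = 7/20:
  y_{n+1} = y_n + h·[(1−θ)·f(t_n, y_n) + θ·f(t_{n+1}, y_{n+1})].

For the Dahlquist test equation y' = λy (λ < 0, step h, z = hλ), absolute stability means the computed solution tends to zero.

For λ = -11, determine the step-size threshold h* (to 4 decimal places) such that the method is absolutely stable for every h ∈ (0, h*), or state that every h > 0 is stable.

Test eqn y'=λy, z=hλ:
  y_{n+1} = y_n + z·[13/20·y_n + 7/20·y_{n+1}] ⇒ (1 − 7/20z)y_{n+1} = (1 + 13/20z)y_n
  ⇒ R(z) = (1 + 13/20z)/(1 − 7/20z).

Find x<0 with |R(x)|<1.
x=-0.6: |R|=0.5041
R=−1: 1+13/20x = −1+7/20x ⇒ -3/10x=2 ⇒ x=2/(-3/10)=-6.6667
Confirm numerically:
  x=-5.372: |R|=0.86515 <1
  x=-4.683: |R|=0.77450 <1
  x=-4.433: |R|=0.73738 <1
  x=-3.514: |R|=0.57586 <1
  x=-7.244: |R|=1.04899 >1
  x=-6.825: |R|=1.01402 >1
  x=-6.700: |R|=1.00299 >1
Stable set (-6.6667, 0).

(-6.6667,0); λ=-11 ⇒ h* = (20/3)/11 = 0.6061.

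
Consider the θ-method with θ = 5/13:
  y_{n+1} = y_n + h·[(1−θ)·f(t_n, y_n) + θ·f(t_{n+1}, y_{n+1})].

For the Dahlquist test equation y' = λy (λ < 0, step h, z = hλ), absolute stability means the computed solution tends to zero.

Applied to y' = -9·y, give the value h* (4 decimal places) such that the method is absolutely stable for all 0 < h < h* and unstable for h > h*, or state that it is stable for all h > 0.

Set f=λy, z=hλ:
  y_{n+1} = y_n + z·[8/13·y_n + 5/13·y_{n+1}] ⇒ (1 − 5/13z)y_{n+1} = (1 + 8/13z)y_n
  so R(z) = (1 + 8/13z)/(1 − 5/13z).

Find x<0 with |R(x)|<1.
x=-0.31: |R|=0.7230
R=−1: 1+8/13x = −1+5/13x ⇒ -3/13x=2 ⇒ x=2/(-3/13)=-8.6667
Confirm numerically:
  x=-7.180: |R|=0.90879 <1
  x=-4.378: |R|=0.63124 <1
  x=-4.063: |R|=0.58544 <1
  x=-8.824: |R|=1.00826 >1
  x=-8.704: |R|=1.00198 >1
Interval (-8.6667, 0).

(-8.6667,0); λ=-9 ⇒ h* = (26/3)/9 = 0.9630.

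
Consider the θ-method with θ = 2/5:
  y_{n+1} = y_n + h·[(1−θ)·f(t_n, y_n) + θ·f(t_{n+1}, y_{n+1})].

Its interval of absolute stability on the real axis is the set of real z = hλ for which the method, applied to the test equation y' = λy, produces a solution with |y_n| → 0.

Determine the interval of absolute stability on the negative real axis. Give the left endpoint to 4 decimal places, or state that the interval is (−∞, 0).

z∈(-10.0000,0).

With y'=λy (z=hλ):
  y_{n+1} = y_n + z·[3/5·y_n + 2/5·y_{n+1}] ⇒ (1 − 2/5z)y_{n+1} = (1 + 3/5z)y_n
  ⇒ R(z) = (1 + 3/5z)/(1 − 2/5z).

Find x<0 with |R(x)|<1.
x=-1.09: |R|=0.2409
R=−1: 1+3/5x = −1+2/5x ⇒ -1/5x=2 ⇒ x=2/(-1/5)=-10.0000
Confirm numerically:
  x=-8.652: |R|=0.93956 <1
  x=-7.400: |R|=0.86869 <1
  x=-4.565: |R|=0.61536 <1
  x=-10.251: |R|=1.00984 >1
  x=-10.193: |R|=1.00760 >1
  x=-10.134: |R|=1.00530 >1
Stable set (-10.0000, 0).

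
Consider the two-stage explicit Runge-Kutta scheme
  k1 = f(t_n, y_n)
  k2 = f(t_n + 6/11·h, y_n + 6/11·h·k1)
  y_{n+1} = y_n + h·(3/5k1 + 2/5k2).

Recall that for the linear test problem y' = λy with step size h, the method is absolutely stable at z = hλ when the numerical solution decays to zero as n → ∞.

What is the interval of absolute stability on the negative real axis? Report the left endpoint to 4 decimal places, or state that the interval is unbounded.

With y'=λy (z=hλ):
  k1=λy_n ⇒ h·k1=z·y_n;  k2=λ(1+6/11z)y_n ⇒ h·k2=z(1+6/11z)y_n
  y_{n+1}/y_n = 1 + 3/5z + 2/5z(1+6/11z) = 1 + z + 12/55z²
  ⇒ R(z) = 1 + z + 12/55z².

Need |R(x)|<1, x<0.
x=-1.21: |R|=0.1094
R=1: x+12/55x²=0 ⇒ x=−55/12=-4.5833; min R=1−1/(4·12/55)=-0.1458>−1
Confirm numerically:
  x=-4.390: |R|=0.81482 <1
  x=-2.742: |R|=0.10159 <1
  x=-2.049: |R|=0.13299 <1
  x=-5.183: |R|=1.67812 >1
  x=-4.685: |R|=1.10392 >1
Interval (-4.5833, 0).

(-4.5833, 0).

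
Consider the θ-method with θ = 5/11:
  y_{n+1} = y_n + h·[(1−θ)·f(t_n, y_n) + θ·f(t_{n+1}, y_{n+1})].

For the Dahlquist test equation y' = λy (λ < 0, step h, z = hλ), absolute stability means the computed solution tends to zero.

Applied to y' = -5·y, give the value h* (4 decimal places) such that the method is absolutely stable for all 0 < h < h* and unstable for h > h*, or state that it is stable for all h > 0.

Test eqn y'=λy, z=hλ:
  y_{n+1} = y_n + z·[6/11·y_n + 5/11·y_{n+1}] ⇒ (1 − 5/11z)y_{n+1} = (1 + 6/11z)y_n
  ⇒ R(z) = (1 + 6/11z)/(1 − 5/11z).

Boundary: |R(x)|=1, x<0.
x=-1.44: |R|=0.1297
R=−1: 1+6/11x = −1+5/11x ⇒ -1/11x=2 ⇒ x=2/(-1/11)=-22.0000
Confirm numerically:
  x=-17.273: |R|=0.95145 <1
  x=-17.064: |R|=0.94875 <1
  x=-10.811: |R|=0.82801 <1
  x=-9.436: |R|=0.78405 <1
  x=-22.344: |R|=1.00280 >1
  x=-22.029: |R|=1.00024 >1
Stable set (-22.0000, 0).

(-22.0000,0); λ=-5 ⇒ h* = (22)/5 = 4.4000.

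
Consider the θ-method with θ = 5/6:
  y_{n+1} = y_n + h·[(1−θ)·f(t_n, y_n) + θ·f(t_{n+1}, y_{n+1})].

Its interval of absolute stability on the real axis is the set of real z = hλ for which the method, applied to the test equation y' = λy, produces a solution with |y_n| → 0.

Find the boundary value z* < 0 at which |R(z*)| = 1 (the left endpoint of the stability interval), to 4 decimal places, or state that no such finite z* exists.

interval (−∞, 0).

On y'=λy, z=hλ:
  y_{n+1} = y_n + z·[1/6·y_n + 5/6·y_{n+1}] ⇒ (1 − 5/6z)y_{n+1} = (1 + 1/6z)y_n
  so R(z) = (1 + 1/6z)/(1 − 5/6z).

Need |R(x)|<1, x<0.
x=-0.39: |R|=0.7057
x=-2: |R|=0.2500
x=-10: |R|=0.0714
x=-100: |R|=0.1858
θ=5/6≥1/2 ⇒ |1+1/6x|<|1−5/6x| ∀x<0 ⇒ interval (−∞,0).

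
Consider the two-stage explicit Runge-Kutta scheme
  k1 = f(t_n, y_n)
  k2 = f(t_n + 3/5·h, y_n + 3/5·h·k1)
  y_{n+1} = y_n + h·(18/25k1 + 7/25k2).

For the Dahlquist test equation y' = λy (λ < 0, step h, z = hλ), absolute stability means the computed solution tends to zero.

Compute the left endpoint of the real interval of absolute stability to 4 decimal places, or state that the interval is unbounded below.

Set f=λy, z=hλ:
  k1=λy_n ⇒ h·k1=z·y_n;  k2=λ(1+3/5z)y_n ⇒ h·k2=z(1+3/5z)y_n
  y_{n+1}/y_n = 1 + 18/25z + 7/25z(1+3/5z) = 1 + z + 21/125z²
  so R(z) = 1 + z + 21/125z².

Need |R(x)|<1, x<0.
x=-0.62: |R|=0.4446
R=1: x+21/125x²=0 ⇒ x=−125/21=-5.9524; min R=1−1/(4·21/125)=-0.4881>−1
Confirm numerically:
  x=-5.586: |R|=0.65617 <1
  x=-3.671: |R|=0.40699 <1
  x=-3.403: |R|=0.45749 <1
  x=-6.542: |R|=1.64802 >1
  x=-6.225: |R|=1.28511 >1
Stable set (-5.9524, 0).

z* = -5.9524.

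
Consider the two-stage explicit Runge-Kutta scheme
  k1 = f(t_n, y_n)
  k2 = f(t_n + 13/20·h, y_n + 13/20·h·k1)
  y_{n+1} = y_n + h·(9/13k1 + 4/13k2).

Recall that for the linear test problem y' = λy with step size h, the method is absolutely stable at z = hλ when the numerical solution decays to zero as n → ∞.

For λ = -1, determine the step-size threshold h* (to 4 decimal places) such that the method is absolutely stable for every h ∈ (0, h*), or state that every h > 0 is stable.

On y'=λy, z=hλ:
  k1=λy_n ⇒ h·k1=z·y_n;  k2=λ(1+13/20z)y_n ⇒ h·k2=z(1+13/20z)y_n
  y_{n+1}/y_n = 1 + 9/13z + 4/13z(1+13/20z) = 1 + z + 1/5z²
  so R(z) = 1 + z + 1/5z².

Solve |R(x)|<1 on ℝ⁻.
x=-0.68: |R|=0.4125
R=1: x+1/5x²=0 ⇒ x=−5=-5.0000; min R=1−1/(4·1/5)=-0.2500>−1
Confirm numerically:
  x=-4.549: |R|=0.58968 <1
  x=-4.405: |R|=0.47581 <1
  x=-4.015: |R|=0.20904 <1
  x=-3.772: |R|=0.07360 <1
  x=-5.576: |R|=1.64236 >1
  x=-5.315: |R|=1.33485 >1
So |R|<1 on (-5.0000, 0).

(-5.0000,0); λ=-1 ⇒ h* = (5)/1 = 5.0000.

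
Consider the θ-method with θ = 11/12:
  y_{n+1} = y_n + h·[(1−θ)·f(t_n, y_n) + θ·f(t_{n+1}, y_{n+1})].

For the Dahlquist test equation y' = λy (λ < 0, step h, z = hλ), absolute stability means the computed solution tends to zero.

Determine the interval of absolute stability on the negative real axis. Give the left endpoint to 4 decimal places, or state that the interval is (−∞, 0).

Test eqn y'=λy, z=hλ:
  y_{n+1} = y_n + z·[1/12·y_n + 11/12·y_{n+1}] ⇒ (1 − 11/12z)y_{n+1} = (1 + 1/12z)y_n
  R(z) = (1 + 1/12z)/(1 − 11/12z).

Find x<0 with |R(x)|<1.
x=-0.74: |R|=0.5591
x=-2: |R|=0.2941
x=-10: |R|=0.0164
x=-100: |R|=0.0791
θ=11/12≥1/2 ⇒ |1+1/12x|<|1−11/12x| ∀x<0 ⇒ interval (−∞,0).

unbounded; (−∞, 0).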